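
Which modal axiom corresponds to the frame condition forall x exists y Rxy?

A defining formula is □q → ◇q (the D axiom).
Suppose □q→◇q is valid. At any x set V(q)=W. Then □q at x, so ◇q at x, so x has a successor.

□q → ◇q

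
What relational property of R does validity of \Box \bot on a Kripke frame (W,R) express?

emptiness of R: \forall x \forall y \neg Rxy

This is the Ver axiom.
Its frame correspondent is emptiness of R — \forall x \forall y \neg Rxy.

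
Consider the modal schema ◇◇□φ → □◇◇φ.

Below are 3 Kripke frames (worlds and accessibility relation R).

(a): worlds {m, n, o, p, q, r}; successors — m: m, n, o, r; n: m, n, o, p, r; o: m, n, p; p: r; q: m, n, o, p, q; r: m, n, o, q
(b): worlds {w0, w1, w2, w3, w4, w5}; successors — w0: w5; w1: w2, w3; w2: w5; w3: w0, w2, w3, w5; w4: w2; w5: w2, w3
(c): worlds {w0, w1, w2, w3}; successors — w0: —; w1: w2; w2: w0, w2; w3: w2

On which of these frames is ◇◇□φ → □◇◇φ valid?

The schema corresponds to a generalized confluence (Geach) condition: ∀x ∀y ∀z ((xR²y ∧ xRz) → ∃w (yRw ∧ zR²w)).
(a): fails — nR²p, nRp but no w with pRw and pR²w.
(b): fails — w1R²w0, w1Rw2 but no w with w0Rw and w2R²w.
(c): fails — w1R²w0, w1Rw2 but no w with w0Rw and w2R²w.
Valid on no frame.

none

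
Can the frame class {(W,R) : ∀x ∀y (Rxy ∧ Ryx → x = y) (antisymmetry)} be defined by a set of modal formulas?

Any modally definable frame class is closed under surjective bounded morphisms.
The 8-cycle (worlds w0,w1,w2,w3,w4,w5,w6,w7 with w0→w1→w2→w3→w4→w5→w6→w7→w0) is antisymmetric. Sending even-indexed worlds to s and odd-indexed worlds to t is a surjective bounded morphism onto the two-world frame with s↔t, which is not antisymmetric.
Hence antisymmetry is not modally definable.

Not definable by any modal formula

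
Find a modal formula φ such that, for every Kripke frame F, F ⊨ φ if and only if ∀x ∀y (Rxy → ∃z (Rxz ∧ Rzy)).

A defining formula is □□s → □s (the C4 axiom).
Suppose □□s→□s is valid. Take Rxy and set V(s)={w : xR²w}. Then □□s at x, so □s at x, so s at y, i.e. ∃z(Rxz∧Rzy).

□□s → □s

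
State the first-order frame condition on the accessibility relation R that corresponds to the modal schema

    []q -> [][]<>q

forall x forall z (x R^2 z -> exists w (xRw & zRw))

This is a Sahlqvist (Geach-type) schema ◇^0□^1q → □^2◇^1q.
First-order correspondent: forall x forall z (x R^2 z -> exists w (xRw & zRw)).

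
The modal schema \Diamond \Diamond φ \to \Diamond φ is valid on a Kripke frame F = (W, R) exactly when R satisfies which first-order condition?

Replacing φ by ¬φ and contraposing gives the equivalent schema □φ → □□φ.
Suppose □φ→□□φ is valid. Take Rxy, Ryz and set V(φ)={w : Rxw}. Then □φ at x, so □□φ at x, so □φ at y, so φ at z, i.e. Rxz.

transitivity: \forall x \forall y \forall z (Rxy \wedge Ryz \to Rxz)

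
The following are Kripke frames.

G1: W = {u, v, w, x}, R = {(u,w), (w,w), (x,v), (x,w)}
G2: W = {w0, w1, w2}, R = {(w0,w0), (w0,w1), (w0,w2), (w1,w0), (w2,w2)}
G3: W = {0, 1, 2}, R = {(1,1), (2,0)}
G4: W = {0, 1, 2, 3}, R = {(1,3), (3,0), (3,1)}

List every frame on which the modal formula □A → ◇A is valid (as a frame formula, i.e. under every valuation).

The schema corresponds to seriality: ∀x ∃y Rxy.
G1: fails — world v has no successor.
G2: satisfies the condition.
G3: fails — world 0 has no successor.
G4: fails — world 0 has no successor.
Valid on: G2.

G2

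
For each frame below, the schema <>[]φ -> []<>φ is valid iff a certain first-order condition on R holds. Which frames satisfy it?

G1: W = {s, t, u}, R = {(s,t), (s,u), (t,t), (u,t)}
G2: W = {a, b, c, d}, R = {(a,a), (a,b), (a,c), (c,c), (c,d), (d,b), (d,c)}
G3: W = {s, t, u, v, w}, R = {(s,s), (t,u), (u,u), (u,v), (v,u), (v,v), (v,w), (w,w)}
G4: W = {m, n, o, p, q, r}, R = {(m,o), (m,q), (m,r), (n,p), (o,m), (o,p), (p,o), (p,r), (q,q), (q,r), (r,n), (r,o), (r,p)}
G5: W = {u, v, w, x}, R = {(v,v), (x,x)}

Frame correspondent (Sahlqvist): forall x forall y forall z (Rxy & Rxz -> exists w (Ryw & Rzw)) — i.e. convergence.
G1: satisfies the condition.
G2: fails — Rab and Rab but b and b have no common successor.
G3: fails — Rvw and Rvu but w and u have no common successor.
G4: fails — Rmr and Rmq but r and q have no common successor.
G5: satisfies the condition.
Valid on: G1, G5.

G1, G5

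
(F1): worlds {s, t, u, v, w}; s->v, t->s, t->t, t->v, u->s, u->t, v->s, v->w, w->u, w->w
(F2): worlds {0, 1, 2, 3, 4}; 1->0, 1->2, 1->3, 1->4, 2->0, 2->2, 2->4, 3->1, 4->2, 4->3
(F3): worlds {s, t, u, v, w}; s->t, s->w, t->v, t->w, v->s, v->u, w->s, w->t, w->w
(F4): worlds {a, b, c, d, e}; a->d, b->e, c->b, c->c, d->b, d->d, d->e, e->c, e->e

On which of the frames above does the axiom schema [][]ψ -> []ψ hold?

(F4)

The schema corresponds to density: forall x forall y (Rxy -> exists z (Rxz & Rzy)).
(F1): fails — Rvs but no z with Rvz and Rzs.
(F2): fails — R31 but no z with R3z and Rz1.
(F3): fails — Rtv but no z with Rtz and Rzv.
(F4): condition met.
Valid on: (F4).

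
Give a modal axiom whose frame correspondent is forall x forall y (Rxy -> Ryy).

The condition is shift-reflexivity. The T□ schema □(□s → s) defines it.

□(□s → s)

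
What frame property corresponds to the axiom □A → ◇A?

Seriality

Suppose □A→◇A is valid. At any x set V(A)=W. Then □A at x, so ◇A at x, so x has a successor.
The converse is a direct semantic check.
So the correspondent is seriality.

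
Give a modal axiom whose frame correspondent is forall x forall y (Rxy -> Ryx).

This is symmetry; the standard corresponding axiom is B: ψ → □◇ψ.
Suppose ψ→□◇ψ is valid. Take Rxy and set V(ψ)={x}. Then ψ at x, so □◇ψ at x, so ◇ψ at y, so some z with Ryz has ψ; z=x, i.e. Ryx.

ψ → □◇ψ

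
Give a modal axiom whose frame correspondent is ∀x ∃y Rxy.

The condition is seriality. The D schema □r → ◇r defines it.
Suppose □r→◇r is valid. At any x set V(r)=W. Then □r at x, so ◇r at x, so x has a successor.

□r → ◇r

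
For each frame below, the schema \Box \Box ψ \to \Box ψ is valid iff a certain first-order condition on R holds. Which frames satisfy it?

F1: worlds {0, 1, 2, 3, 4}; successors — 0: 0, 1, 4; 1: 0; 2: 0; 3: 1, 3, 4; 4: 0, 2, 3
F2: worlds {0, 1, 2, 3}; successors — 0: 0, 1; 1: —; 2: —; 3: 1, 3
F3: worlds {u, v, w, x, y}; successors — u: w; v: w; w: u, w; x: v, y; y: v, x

This is the axiom for density; its first-order frame correspondent is \forall x \forall y (Rxy \to \exists z (Rxz \wedge Rzy)).
F1: fails — R42 but no z with R4z and Rz2.
F2: condition met.
F3: fails — Ryx but no z with Ryz and Rzx.
Valid on: F2.

F2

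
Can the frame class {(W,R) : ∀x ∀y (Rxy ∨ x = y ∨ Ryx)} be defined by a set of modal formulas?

No — not modally definable

Modal frame validity is preserved under disjoint unions.
Take 4 disjoint single-world reflexive frames: each is trivially connected, but their disjoint union has 4 worlds with no edge between distinct components, so it is not connected.
So the class is not modally definable.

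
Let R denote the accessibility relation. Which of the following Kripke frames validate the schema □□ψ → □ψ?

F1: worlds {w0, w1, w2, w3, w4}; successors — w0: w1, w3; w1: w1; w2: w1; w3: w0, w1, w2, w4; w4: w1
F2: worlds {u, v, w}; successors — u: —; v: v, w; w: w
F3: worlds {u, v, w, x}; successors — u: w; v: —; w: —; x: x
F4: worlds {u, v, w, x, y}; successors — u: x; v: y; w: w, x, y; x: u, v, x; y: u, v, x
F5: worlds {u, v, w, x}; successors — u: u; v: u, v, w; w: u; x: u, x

Frame correspondent (Sahlqvist): ∀x ∀y (Rxy → ∃z (Rxz ∧ Rzy)) — i.e. density.
F1: fails — Rw3w0 but no z with Rw3z and Rzw0.
F2: condition met.
F3: fails — Ruw but no z with Ruz and Rzw.
F4: fails — Rvy but no z with Rvz and Rzy.
F5: condition met.
Valid on: F2, F5.

F2, F5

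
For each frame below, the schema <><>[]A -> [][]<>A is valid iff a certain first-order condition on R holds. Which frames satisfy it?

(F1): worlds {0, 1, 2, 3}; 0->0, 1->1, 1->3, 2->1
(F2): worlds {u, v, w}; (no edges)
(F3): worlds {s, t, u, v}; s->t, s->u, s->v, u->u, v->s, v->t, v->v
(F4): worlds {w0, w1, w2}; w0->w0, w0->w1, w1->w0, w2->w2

Frame correspondent (Sahlqvist): forall x forall y forall z ((x R^2 y & x R^2 z) -> exists w (yRw & zRw)) — i.e. a generalized confluence (Geach) condition.
(F1): fails — 1R²1, 1R²3 but no w with 1Rw and 3Rw.
(F2): satisfies the condition.
(F3): fails — sR²s, sR²t but no w with sRw and tRw.
(F4): satisfies the condition.

(F2), (F4)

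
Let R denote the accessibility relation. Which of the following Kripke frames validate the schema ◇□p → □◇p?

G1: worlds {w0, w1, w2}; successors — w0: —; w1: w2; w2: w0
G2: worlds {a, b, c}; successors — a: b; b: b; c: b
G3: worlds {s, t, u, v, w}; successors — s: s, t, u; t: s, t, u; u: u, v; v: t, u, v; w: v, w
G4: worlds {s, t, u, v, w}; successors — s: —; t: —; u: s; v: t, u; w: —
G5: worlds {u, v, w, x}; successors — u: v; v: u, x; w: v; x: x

G2, G3

This is the axiom for convergence; its first-order frame correspondent is ∀x ∀y ∀z (Rxy ∧ Rxz → ∃w (Ryw ∧ Rzw)).
G1: fails — Rw2w0 and Rw2w0 but w0 and w0 have no common successor.
G2: holds.
G3: holds.
G4: fails — Rus and Rus but s and s have no common successor.
G5: fails — Rvu and Rvx but u and x have no common successor.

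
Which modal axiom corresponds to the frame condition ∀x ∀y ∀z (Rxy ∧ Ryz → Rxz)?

A defining formula is □ψ → □□ψ (the 4 axiom).

□ψ → □□ψ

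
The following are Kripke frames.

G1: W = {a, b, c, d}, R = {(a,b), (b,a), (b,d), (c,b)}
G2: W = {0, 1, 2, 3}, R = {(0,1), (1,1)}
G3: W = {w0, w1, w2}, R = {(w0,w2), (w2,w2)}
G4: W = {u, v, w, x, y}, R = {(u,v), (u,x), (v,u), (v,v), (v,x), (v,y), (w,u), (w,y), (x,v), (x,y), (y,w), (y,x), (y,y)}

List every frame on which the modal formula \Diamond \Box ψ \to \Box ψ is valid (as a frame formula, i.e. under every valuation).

G2, G3

This is the axiom for the Euclidean property; its first-order frame correspondent is \forall x \forall y \forall z (Rxy \wedge Rxz \to Ryz).
G1: fails — Rab and Rab but not Rbb.
G2: holds.
G3: holds.
G4: fails — Rux and Rux but not Rxx.
Valid on: G2, G3.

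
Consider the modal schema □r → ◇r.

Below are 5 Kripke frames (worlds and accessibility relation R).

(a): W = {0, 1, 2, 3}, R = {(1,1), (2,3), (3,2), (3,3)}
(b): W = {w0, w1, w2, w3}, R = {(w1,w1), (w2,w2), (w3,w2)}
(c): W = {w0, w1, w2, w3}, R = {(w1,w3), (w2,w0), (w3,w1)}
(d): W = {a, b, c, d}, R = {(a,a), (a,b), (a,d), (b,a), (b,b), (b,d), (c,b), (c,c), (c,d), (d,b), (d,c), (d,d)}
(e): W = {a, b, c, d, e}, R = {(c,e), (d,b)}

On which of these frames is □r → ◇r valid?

(d)

The schema corresponds to seriality: ∀x ∃y Rxy.
(a): fails — world 0 has no successor.
(b): fails — world w0 has no successor.
(c): fails — world w0 has no successor.
(d): satisfies the condition.
(e): fails — world a has no successor.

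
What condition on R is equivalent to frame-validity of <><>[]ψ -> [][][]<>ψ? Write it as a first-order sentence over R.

forall x forall y forall z ((x R^2 y & x R^3 z) -> exists w (yRw & zRw))

This is a Sahlqvist (Geach-type) schema ◇^2□^1ψ → □^3◇^1ψ.
Minimal-valuation argument: fix x; take any y with xR^2y and any z with xR^3z. Set V(ψ) to the set of worlds R-reachable from y in exactly 1 step. Then □^1ψ holds at y, so the antecedent holds at x; validity forces ◇^1ψ at z, giving a w with zR^1w and yR^1w.
First-order correspondent: forall x forall y forall z ((x R^2 y & x R^3 z) -> exists w (yRw & zRw)).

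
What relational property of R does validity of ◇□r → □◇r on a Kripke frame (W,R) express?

Convergence

This schema is the .2 axiom.
It corresponds to convergence: ∀x ∀y ∀z (Rxy ∧ Rxz → ∃w (Ryw ∧ Rzw)).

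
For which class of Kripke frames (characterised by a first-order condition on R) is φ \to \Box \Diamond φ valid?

symmetry

Suppose φ→□◇φ is valid. Take Rxy and set V(φ)={x}. Then φ at x, so □◇φ at x, so ◇φ at y, so some z with Ryz has φ; z=x, i.e. Ryx.
Conversely, any frame satisfying \forall x \forall y (Rxy \to Ryx) validates the schema.
So the correspondent is symmetry.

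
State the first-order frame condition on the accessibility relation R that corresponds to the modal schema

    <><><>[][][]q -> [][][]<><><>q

This is a Sahlqvist (Geach-type) schema ◇^3□^3q → □^3◇^3q.
Minimal-valuation argument: fix x; take any y with xR^3y and any z with xR^3z. Set V(q) to the set of worlds R-reachable from y in exactly 3 steps. Then □^3q holds at y, so the antecedent holds at x; validity forces ◇^3q at z, giving a w with zR^3w and yR^3w.
First-order correspondent: forall x forall y forall z ((x R^3 y & x R^3 z) -> exists w (y R^3 w & z R^3 w)).

forall x forall y forall z ((x R^3 y & x R^3 z) -> exists w (y R^3 w & z R^3 w))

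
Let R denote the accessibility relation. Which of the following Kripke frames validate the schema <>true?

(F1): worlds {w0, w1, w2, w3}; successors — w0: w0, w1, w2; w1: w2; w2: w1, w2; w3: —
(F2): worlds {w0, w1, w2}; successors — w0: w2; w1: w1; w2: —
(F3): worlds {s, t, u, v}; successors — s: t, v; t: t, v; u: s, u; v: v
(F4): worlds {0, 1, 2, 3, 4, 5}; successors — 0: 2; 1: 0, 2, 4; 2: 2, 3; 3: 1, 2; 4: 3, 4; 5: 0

This is the axiom for seriality; its first-order frame correspondent is forall x exists y Rxy.
(F1): fails — world w3 has no successor.
(F2): fails — world w2 has no successor.
(F3): satisfies the condition.
(F4): satisfies the condition.

(F3), (F4)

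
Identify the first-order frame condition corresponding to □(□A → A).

This schema is the T□ axiom.
It corresponds to shift-reflexivity: ∀x ∀y (Rxy → Ryy).

shift-reflexivity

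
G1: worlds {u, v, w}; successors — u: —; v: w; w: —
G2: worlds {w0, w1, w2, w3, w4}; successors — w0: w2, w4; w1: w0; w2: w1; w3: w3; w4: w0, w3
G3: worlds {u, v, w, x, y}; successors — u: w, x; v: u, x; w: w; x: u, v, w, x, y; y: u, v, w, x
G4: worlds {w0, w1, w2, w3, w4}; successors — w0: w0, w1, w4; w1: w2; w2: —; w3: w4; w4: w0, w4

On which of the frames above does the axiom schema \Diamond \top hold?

G2, G3

This is the axiom for seriality; its first-order frame correspondent is \forall x \exists y Rxy.
G1: fails — world u has no successor.
G2: ✓.
G3: ✓.
G4: fails — world w2 has no successor.
Valid on: G2, G3.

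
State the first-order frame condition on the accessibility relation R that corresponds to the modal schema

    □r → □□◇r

This is a Sahlqvist (Geach-type) schema ◇^0□^1r → □^2◇^1r.
Minimal-valuation argument: fix x; take any y with xR^0y and any z with xR^2z. Set V(r) to the set of worlds R-reachable from y in exactly 1 step. Then □^1r holds at y, so the antecedent holds at x; validity forces ◇^1r at z, giving a w with zR^1w and yR^1w.
First-order correspondent: ∀x ∀z (xR²z → ∃w (xRw ∧ zRw)).

∀x ∀z (xR²z → ∃w (xRw ∧ zRw))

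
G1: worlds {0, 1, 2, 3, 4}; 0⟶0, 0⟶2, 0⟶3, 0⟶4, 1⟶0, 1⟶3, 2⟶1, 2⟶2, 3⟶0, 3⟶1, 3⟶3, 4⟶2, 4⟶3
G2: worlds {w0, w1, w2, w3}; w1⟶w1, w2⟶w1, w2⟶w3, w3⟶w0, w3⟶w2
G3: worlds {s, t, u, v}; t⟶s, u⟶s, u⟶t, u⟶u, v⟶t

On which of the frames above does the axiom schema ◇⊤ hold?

G1

The schema corresponds to seriality: ∀x ∃y Rxy.
G1: holds.
G2: fails — world w0 has no successor.
G3: fails — world s has no successor.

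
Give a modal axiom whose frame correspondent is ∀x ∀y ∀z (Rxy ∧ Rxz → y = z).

A defining formula is ◇q → □q (the CD axiom).
Suppose ◇q→□q is valid. Take Rxy, Rxz and set V(q)={y}. Then ◇q at x, so □q at x, so q at z, i.e. z=y.

◇q → □q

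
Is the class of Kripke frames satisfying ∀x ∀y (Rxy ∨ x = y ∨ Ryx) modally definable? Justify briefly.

Not definable by any modal formula

If a class were modally definable it would be closed under disjoint unions (Goldblatt–Thomason).
Take 2 disjoint single-world reflexive frames: each is trivially connected, but their disjoint union has 2 worlds with no edge between distinct components, so it is not connected.
Hence connectedness of R is not modally definable.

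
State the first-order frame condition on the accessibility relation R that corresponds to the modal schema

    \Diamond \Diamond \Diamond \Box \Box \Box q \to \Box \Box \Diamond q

This is a Sahlqvist (Geach-type) schema ◇^3□^3q → □^2◇^1q.
Minimal-valuation argument: fix x; take any y with xR^3y and any z with xR^2z. Set V(q) to the set of worlds R-reachable from y in exactly 3 steps. Then □^3q holds at y, so the antecedent holds at x; validity forces ◇^1q at z, giving a w with zR^1w and yR^3w.
First-order correspondent: \forall x \forall y \forall z ((x R^3 y \wedge x R^2 z) \to \exists w (y R^3 w \wedge zRw)).

\forall x \forall y \forall z ((x R^3 y \wedge x R^2 z) \to \exists w (y R^3 w \wedge zRw))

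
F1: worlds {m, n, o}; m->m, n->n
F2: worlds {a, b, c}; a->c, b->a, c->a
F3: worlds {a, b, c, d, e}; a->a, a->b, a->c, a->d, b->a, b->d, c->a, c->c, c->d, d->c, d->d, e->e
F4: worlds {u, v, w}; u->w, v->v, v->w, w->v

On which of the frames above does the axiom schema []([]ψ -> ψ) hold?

F1

Frame correspondent (Sahlqvist): forall x forall y (Rxy -> Ryy) — i.e. shift-reflexivity.
F1: satisfies the condition.
F2: fails — Rac but not Rcc.
F3: fails — Rab but not Rbb.
F4: fails — Ruw but not Rww.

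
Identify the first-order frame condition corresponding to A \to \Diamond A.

Equivalently (dual form): □A → A.
Suppose □A→A is valid. At any x set V(A)={w : Rxw}. Then □A holds at x, so A holds at x, i.e. Rxx.

Reflexivity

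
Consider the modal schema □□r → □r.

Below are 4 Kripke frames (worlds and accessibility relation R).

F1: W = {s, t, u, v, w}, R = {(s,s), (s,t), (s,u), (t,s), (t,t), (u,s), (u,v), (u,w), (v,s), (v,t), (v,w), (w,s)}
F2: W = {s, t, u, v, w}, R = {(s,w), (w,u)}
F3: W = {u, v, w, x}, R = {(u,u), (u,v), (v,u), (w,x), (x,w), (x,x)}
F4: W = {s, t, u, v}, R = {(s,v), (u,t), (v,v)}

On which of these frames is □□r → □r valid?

F3

Frame correspondent (Sahlqvist): ∀x ∀y (Rxy → ∃z (Rxz ∧ Rzy)) — i.e. density.
F1: fails — Ruv but no z with Ruz and Rzv.
F2: fails — Rwu but no z with Rwz and Rzu.
F3: condition met.
F4: fails — Rut but no z with Ruz and Rzt.
Valid on: F3.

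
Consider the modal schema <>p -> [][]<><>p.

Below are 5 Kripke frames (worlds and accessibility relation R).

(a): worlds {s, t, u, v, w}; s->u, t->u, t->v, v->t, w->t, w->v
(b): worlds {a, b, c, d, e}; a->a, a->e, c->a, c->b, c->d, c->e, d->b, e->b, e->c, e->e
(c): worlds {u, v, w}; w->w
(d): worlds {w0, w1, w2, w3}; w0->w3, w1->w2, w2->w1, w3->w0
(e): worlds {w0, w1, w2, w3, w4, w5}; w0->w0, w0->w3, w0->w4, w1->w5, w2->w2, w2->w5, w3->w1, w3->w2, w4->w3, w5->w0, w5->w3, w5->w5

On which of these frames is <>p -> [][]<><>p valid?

(c)

Frame correspondent (Sahlqvist): forall x forall y forall z ((xRy & x R^2 z) -> exists w (y = w & z R^2 w)) — i.e. a generalized confluence (Geach) condition.
(a): fails — tRu, tR²t but no w* with u=w* and tR²w*.
(b): fails — aRa, aR²b but no w with a=w and bR²w.
(c): condition met.
(d): fails — w0Rw3, w0R²w0 but no w with w3=w and w0R²w.
(e): fails — w0Rw0, w0R²w3 but no w with w0=w and w3R²w.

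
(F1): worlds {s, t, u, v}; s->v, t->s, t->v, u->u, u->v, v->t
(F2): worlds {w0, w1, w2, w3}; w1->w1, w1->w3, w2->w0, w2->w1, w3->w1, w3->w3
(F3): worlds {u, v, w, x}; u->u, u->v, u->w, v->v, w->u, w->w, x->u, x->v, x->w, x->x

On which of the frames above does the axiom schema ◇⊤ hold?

Frame correspondent (Sahlqvist): ∀x ∃y Rxy — i.e. seriality.
(F1): holds.
(F2): fails — world w0 has no successor.
(F3): holds.

(F1), (F3)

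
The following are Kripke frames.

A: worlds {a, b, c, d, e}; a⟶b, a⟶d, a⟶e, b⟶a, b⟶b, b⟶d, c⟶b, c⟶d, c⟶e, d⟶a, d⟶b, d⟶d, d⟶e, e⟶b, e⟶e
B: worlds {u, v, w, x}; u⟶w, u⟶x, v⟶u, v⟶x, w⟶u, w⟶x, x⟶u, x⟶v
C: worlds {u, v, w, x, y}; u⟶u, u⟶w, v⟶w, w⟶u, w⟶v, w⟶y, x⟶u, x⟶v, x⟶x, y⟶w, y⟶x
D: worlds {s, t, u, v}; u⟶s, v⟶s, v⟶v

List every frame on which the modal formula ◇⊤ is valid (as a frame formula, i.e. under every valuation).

The schema corresponds to seriality: ∀x ∃y Rxy.
A: satisfies the condition.
B: satisfies the condition.
C: satisfies the condition.
D: fails — world s has no successor.
Valid on: A, B, C.

A, B, C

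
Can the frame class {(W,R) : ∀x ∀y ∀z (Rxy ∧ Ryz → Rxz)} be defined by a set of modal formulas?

Yes — defined by □r → □□r

The condition is transitivity. A defining modal formula is □r → □□r.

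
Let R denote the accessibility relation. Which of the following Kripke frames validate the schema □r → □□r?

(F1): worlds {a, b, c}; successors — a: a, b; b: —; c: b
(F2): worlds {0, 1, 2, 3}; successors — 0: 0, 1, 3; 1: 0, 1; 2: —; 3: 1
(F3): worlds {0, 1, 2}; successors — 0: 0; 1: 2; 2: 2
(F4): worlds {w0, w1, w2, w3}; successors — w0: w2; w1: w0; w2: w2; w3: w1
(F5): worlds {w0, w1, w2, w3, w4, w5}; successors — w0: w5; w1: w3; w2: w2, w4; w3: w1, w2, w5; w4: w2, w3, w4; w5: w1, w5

(F1), (F3)

Frame correspondent (Sahlqvist): ∀x ∀y ∀z (Rxy ∧ Ryz → Rxz) — i.e. transitivity.
(F1): holds.
(F2): fails — R10 and R03 but not R13.
(F3): holds.
(F4): fails — Rw1w0 and Rw0w2 but not Rw1w2.
(F5): fails — Rw2w4 and Rw4w3 but not Rw2w3.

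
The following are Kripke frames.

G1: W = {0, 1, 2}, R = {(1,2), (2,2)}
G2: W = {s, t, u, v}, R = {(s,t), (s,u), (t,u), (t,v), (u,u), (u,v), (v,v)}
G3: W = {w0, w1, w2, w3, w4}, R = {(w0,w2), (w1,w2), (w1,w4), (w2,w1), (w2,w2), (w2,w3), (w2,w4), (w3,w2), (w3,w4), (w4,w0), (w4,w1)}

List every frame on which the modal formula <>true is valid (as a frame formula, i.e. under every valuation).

G2, G3

Frame correspondent (Sahlqvist): forall x exists y Rxy — i.e. seriality.
G1: fails — world 0 has no successor.
G2: condition met.
G3: condition met.
Valid on: G2, G3.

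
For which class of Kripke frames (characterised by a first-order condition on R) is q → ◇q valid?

Reflexivity

Replacing q by ¬q and contraposing gives the equivalent schema □q → q.
Suppose □q→q is valid. At any x set V(q)={w : Rxw}. Then □q holds at x, so q holds at x, i.e. Rxx.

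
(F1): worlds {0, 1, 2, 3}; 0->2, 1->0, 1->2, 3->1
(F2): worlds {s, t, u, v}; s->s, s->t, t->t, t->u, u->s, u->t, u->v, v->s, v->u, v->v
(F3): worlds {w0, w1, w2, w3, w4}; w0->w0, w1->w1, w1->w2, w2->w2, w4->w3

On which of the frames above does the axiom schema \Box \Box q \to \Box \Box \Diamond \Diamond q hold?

This is the axiom for a generalized confluence (Geach) condition; its first-order frame correspondent is \forall x \forall z (x R^2 z \to \exists w (x R^2 w \wedge z R^2 w)).
(F1): fails — 1R²2 but no w with 1R²w and 2R²w.
(F2): ✓.
(F3): ✓.

(F2), (F3)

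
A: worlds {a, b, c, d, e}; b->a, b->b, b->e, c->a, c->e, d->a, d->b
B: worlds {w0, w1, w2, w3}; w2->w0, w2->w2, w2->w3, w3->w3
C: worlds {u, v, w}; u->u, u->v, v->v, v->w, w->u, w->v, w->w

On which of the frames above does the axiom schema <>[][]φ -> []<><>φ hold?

C

Frame correspondent (Sahlqvist): forall x forall y forall z ((xRy & xRz) -> exists w (y R^2 w & z R^2 w)) — i.e. a generalized confluence (Geach) condition.
A: fails — bRa, bRa but no w with aR²w and aR²w.
B: fails — w2Rw0, w2Rw0 but no w with w0R²w and w0R²w.
C: satisfies the condition.
Valid on: C.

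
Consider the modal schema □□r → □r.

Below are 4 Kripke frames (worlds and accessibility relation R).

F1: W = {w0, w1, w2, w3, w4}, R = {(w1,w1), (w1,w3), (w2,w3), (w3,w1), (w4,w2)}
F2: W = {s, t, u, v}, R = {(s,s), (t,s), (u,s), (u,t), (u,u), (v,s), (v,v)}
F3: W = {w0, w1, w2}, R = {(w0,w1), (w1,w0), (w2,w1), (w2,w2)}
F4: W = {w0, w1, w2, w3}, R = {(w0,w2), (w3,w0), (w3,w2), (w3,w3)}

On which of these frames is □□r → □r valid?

F2

The schema corresponds to density: ∀x ∀y (Rxy → ∃z (Rxz ∧ Rzy)).
F1: fails — Rw4w2 but no z with Rw4z and Rzw2.
F2: holds.
F3: fails — Rw0w1 but no z with Rw0z and Rzw1.
F4: fails — Rw0w2 but no z with Rw0z and Rzw2.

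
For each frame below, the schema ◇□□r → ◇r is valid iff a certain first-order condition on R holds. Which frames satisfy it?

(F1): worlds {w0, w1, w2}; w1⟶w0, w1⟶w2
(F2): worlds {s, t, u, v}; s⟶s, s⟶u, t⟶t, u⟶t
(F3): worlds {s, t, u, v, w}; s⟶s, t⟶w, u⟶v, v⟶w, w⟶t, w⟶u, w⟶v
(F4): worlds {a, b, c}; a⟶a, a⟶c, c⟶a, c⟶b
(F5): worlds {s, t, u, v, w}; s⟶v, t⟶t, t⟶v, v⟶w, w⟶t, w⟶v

(F5)

The schema corresponds to a generalized confluence (Geach) condition: ∀x ∀y (xRy → ∃w (yR²w ∧ xRw)).
(F1): fails — w1Rw0 but no w with w0R²w and w1Rw.
(F2): fails — sRu but no w with uR²w and sRw.
(F3): fails — wRu but no w* with uR²w* and wRw*.
(F4): fails — cRb but no w with bR²w and cRw.
(F5): ✓.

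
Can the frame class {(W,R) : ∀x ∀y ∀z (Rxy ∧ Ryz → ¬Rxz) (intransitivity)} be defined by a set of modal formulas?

If a class were modally definable it would be closed under surjective bounded morphisms (Goldblatt–Thomason).
The 5-cycle (worlds a,b,c,d,e with a→b→c→d→e→a) is intransitive. Mapping every world to a single reflexive point • is a surjective bounded morphism; the reflexive point is not intransitive (R••∧R•• but R••).
Hence intransitivity is not modally definable.

Not definable by any modal formula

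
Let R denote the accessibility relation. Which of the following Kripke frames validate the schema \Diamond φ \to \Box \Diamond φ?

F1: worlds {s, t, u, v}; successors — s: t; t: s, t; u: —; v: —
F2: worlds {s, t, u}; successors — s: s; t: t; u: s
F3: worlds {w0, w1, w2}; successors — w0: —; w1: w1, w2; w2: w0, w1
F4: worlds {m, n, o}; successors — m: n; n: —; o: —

This is the axiom for the Euclidean property; its first-order frame correspondent is \forall x \forall y \forall z (Rxy \wedge Rxz \to Ryz).
F1: fails — Rts and Rts but not Rss.
F2: condition met.
F3: fails — Rw1w2 and Rw1w2 but not Rw2w2.
F4: fails — Rmn and Rmn but not Rnn.
Valid on: F2.

F2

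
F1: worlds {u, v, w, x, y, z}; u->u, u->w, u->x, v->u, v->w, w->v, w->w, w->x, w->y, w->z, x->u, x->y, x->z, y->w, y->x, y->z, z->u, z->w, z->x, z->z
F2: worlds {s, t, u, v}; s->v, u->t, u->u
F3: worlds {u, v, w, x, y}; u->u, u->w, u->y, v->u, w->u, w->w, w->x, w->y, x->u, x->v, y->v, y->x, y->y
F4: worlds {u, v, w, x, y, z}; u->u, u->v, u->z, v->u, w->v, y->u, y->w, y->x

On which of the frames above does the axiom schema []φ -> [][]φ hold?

This is the axiom for transitivity; its first-order frame correspondent is forall x forall y forall z (Rxy & Ryz -> Rxz).
F1: fails — Ryx and Rxu but not Ryu.
F2: ✓.
F3: fails — Ryx and Rxu but not Ryu.
F4: fails — Rvu and Ruv but not Rvv.

F2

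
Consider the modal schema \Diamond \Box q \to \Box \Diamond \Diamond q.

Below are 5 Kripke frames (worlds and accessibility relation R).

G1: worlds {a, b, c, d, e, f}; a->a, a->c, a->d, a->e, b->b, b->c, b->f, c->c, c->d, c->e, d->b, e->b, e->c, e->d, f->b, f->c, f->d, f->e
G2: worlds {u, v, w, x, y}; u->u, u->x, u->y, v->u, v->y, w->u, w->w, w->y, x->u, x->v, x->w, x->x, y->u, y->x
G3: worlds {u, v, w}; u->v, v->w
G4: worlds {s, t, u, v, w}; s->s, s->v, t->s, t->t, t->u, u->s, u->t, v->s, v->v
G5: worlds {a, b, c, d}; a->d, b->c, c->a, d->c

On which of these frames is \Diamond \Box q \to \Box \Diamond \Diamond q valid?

G1, G2, G4

The schema corresponds to a generalized confluence (Geach) condition: \forall x \forall y \forall z ((xRy \wedge xRz) \to \exists w (yRw \wedge z R^2 w)).
G1: satisfies the condition.
G2: satisfies the condition.
G3: fails — uRv, uRv but no t with vRt and vR²t.
G4: satisfies the condition.
G5: fails — aRd, aRd but no w with dRw and dR²w.
Valid on: G1, G2, G4.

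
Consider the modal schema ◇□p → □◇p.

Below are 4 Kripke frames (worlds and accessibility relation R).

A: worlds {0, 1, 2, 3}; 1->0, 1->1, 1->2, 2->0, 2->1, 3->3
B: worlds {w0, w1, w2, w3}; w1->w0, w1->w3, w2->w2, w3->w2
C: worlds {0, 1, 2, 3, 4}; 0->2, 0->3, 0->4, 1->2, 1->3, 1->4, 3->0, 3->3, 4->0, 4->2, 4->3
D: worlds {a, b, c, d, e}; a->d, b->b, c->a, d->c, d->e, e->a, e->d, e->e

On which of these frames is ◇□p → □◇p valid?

Frame correspondent (Sahlqvist): ∀x ∀y ∀z (Rxy ∧ Rxz → ∃w (Ryw ∧ Rzw)) — i.e. convergence.
A: fails — R10 and R10 but 0 and 0 have no common successor.
B: fails — Rw1w0 and Rw1w0 but w0 and w0 have no common successor.
C: fails — R02 and R02 but 2 and 2 have no common successor.
D: fails — Rea and Red but a and d have no common successor.

none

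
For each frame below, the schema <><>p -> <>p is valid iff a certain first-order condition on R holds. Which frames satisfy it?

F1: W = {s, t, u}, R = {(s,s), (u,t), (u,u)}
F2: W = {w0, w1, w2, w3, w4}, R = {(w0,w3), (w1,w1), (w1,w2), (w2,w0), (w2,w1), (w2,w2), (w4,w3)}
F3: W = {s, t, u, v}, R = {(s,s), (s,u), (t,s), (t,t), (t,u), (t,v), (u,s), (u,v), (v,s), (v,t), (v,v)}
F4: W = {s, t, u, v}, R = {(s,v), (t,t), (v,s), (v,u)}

This is the axiom for transitivity; its first-order frame correspondent is forall x forall y forall z (Rxy & Ryz -> Rxz).
F1: condition met.
F2: fails — Rw1w2 and Rw2w0 but not Rw1w0.
F3: fails — Ruv and Rvt but not Rut.
F4: fails — Rsv and Rvu but not Rsu.
Valid on: F1.

F1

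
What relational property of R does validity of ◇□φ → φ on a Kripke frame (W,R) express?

This is a form of the B axiom.
It corresponds to symmetry: ∀x ∀y (Rxy → Ryx).

Symmetry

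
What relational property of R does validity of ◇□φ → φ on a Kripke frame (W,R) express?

Symmetry

This is frame-equivalent to φ → □◇φ (substitute ¬φ for φ and contrapose).
Suppose φ→□◇φ is valid. Take Rxy and set V(φ)={x}. Then φ at x, so □◇φ at x, so ◇φ at y, so some z with Ryz has φ; z=x, i.e. Ryx.
Conversely, any frame satisfying ∀x ∀y (Rxy → Ryx) validates the schema.
Frame condition: ∀x ∀y (Rxy → Ryx).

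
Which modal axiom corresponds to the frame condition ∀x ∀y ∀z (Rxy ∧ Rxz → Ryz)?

◇r → □◇r

A defining formula is ◇r → □◇r (the 5 axiom).
Suppose ◇r→□◇r is valid. Take Rxy, Rxz and set V(r)={y}. Then ◇r at x, so □◇r at x, so ◇r at z, so some w with Rzw has r; w=y, i.e. Rzy. By symmetry of the argument, Ryz.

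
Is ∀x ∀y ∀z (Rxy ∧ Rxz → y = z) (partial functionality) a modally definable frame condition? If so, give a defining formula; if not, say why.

This is a Sahlqvist condition; the CD axiom ◇q → □q defines it.

Yes — defined by ◇q → □q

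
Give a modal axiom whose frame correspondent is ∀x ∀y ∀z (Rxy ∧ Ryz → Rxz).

□ψ → □□ψ

The condition is transitivity. The 4 schema □ψ → □□ψ defines it.
Suppose □ψ→□□ψ is valid. Take Rxy, Ryz and set V(ψ)={w : Rxw}. Then □ψ at x, so □□ψ at x, so □ψ at y, so ψ at z, i.e. Rxz.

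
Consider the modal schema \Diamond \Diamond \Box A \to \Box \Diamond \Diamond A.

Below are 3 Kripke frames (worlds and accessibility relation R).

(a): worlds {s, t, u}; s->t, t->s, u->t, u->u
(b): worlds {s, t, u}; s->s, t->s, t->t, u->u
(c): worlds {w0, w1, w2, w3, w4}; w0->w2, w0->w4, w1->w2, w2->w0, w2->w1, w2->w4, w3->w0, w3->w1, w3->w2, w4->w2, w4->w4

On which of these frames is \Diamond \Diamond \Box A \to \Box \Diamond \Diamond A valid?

This is the axiom for a generalized confluence (Geach) condition; its first-order frame correspondent is \forall x \forall y \forall z ((x R^2 y \wedge xRz) \to \exists w (yRw \wedge z R^2 w)).
(a): fails — uR²t, uRt but no w with tRw and tR²w.
(b): satisfies the condition.
(c): fails — w3R²w1, w3Rw1 but no w with w1Rw and w1R²w.
Valid on: (b).

(b)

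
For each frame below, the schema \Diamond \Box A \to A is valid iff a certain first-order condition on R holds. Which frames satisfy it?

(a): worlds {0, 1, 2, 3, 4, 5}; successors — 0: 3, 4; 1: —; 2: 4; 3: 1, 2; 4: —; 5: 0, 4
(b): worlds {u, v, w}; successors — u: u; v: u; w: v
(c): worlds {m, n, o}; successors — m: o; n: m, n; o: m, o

none

The schema corresponds to symmetry: \forall x \forall y (Rxy \to Ryx).
(a): fails — R32 but not R23.
(b): fails — Rvu but not Ruv.
(c): fails — Rnm but not Rmn.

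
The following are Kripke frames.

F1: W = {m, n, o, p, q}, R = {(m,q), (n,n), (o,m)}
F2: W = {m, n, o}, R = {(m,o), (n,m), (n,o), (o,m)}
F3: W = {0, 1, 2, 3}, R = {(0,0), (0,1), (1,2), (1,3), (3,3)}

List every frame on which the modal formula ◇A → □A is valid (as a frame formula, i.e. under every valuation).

This is the axiom for partial functionality; its first-order frame correspondent is ∀x ∀y ∀z (Rxy ∧ Rxz → y = z).
F1: condition met.
F2: fails — n sees both m and o.
F3: fails — 0 sees both 0 and 1.

F1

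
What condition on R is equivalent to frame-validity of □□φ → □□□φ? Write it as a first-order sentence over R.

This is a Sahlqvist (Geach-type) schema ◇^0□^2φ → □^3◇^0φ.
First-order correspondent: ∀x ∀z (xR³z → ∃w (xR²w ∧ z = w)).

∀x ∀z (xR³z → ∃w (xR²w ∧ z = w))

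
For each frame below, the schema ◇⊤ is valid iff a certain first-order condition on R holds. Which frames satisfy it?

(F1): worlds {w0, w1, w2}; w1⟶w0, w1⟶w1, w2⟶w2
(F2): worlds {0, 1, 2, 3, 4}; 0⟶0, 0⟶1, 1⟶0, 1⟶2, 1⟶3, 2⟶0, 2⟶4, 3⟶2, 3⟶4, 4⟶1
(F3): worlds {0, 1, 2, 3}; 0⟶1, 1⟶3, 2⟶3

(F2)

This is the axiom for seriality; its first-order frame correspondent is ∀x ∃y Rxy.
(F1): fails — world w0 has no successor.
(F2): satisfies the condition.
(F3): fails — world 3 has no successor.
Valid on: (F2).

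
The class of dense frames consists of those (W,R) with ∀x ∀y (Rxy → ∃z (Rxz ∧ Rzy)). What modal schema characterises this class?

□□ψ → □ψ

The condition is density. The C4 schema □□ψ → □ψ defines it.
Suppose □□ψ→□ψ is valid. Take Rxy and set V(ψ)={w : xR²w}. Then □□ψ at x, so □ψ at x, so ψ at y, i.e. ∃z(Rxz∧Rzy).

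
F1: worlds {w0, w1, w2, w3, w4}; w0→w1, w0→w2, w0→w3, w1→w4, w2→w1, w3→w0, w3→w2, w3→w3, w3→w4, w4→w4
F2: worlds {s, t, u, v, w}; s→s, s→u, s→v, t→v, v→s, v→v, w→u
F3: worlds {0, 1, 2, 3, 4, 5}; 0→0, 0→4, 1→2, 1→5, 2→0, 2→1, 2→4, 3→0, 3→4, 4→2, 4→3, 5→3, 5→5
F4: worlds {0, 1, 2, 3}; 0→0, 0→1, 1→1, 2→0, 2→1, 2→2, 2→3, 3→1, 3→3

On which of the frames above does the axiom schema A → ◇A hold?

Frame correspondent (Sahlqvist): ∀x Rxx — i.e. reflexivity.
F1: fails — world w0 does not see itself.
F2: fails — world t does not see itself.
F3: fails — world 1 does not see itself.
F4: satisfies the condition.

F4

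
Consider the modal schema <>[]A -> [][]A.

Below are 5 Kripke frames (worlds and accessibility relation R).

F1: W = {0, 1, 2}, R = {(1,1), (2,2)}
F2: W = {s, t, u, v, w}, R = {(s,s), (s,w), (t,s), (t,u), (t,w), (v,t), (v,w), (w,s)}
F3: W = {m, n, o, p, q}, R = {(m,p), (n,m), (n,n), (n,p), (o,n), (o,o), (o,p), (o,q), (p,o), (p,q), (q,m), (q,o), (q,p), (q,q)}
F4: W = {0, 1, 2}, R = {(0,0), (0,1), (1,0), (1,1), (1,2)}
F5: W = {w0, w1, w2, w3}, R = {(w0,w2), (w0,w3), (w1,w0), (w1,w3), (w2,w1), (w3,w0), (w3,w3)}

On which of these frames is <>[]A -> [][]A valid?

Frame correspondent (Sahlqvist): forall x forall y forall z ((xRy & x R^2 z) -> exists w (yRw & z = w)) — i.e. a generalized confluence (Geach) condition.
F1: satisfies the condition.
F2: fails — sRw, sR²w but no w* with wRw* and w=w*.
F3: fails — nRm, nR²m but no w with mRw and m=w.
F4: fails — 0R0, 0R²2 but no w with 0Rw and 2=w.
F5: fails — w0Rw2, w0R²w0 but no w with w2Rw and w0=w.

F1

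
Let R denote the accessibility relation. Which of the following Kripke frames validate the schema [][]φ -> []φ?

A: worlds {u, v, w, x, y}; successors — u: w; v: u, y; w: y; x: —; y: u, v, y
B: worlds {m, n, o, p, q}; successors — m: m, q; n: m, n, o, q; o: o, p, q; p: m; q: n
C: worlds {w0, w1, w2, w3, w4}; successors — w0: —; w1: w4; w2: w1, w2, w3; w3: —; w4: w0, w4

B, C

Frame correspondent (Sahlqvist): forall x forall y (Rxy -> exists z (Rxz & Rzy)) — i.e. density.
A: fails — Ruw but no z with Ruz and Rzw.
B: holds.
C: holds.
Valid on: B, C.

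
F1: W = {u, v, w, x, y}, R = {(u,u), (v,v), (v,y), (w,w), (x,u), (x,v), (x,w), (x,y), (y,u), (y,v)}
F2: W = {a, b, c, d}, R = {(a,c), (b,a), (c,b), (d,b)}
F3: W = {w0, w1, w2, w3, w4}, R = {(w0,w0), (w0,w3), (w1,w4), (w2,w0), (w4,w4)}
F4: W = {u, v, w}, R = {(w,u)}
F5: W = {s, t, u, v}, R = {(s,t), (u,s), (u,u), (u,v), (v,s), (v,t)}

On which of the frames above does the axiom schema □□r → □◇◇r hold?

F1

Frame correspondent (Sahlqvist): ∀x ∀z (xRz → ∃w (xR²w ∧ zR²w)) — i.e. a generalized confluence (Geach) condition.
F1: satisfies the condition.
F2: fails — aRc but no w with aR²w and cR²w.
F3: fails — w0Rw3 but no w with w0R²w and w3R²w.
F4: fails — wRu but no t with wR²t and uR²t.
F5: fails — sRt but no w with sR²w and tR²w.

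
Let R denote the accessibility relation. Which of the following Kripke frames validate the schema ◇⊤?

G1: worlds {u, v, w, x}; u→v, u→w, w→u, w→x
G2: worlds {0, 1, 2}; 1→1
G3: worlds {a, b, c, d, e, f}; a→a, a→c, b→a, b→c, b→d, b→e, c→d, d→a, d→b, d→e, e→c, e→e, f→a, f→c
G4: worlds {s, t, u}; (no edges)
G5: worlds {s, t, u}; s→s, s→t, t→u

The schema corresponds to seriality: ∀x ∃y Rxy.
G1: fails — world v has no successor.
G2: fails — world 0 has no successor.
G3: holds.
G4: fails — world s has no successor.
G5: fails — world u has no successor.
Valid on: G3.

G3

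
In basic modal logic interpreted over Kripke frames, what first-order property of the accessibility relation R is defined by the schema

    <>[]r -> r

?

Symmetry

This is a form of the B axiom.
It corresponds to symmetry: forall x forall y (Rxy -> Ryx).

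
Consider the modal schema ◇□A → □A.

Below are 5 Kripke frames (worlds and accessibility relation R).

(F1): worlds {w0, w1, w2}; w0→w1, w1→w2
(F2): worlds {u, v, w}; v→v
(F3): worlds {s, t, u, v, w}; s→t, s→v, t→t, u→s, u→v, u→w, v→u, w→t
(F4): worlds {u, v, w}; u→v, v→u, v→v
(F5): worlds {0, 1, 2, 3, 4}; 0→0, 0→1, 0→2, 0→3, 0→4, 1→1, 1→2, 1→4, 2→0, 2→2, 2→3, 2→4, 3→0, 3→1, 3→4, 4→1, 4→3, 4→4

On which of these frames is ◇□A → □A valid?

(F2)

This is the axiom for the Euclidean property; its first-order frame correspondent is ∀x ∀y ∀z (Rxy ∧ Rxz → Ryz).
(F1): fails — Rw0w1 and Rw0w1 but not Rw1w1.
(F2): ✓.
(F3): fails — Rsv and Rsv but not Rvv.
(F4): fails — Rvu and Rvu but not Ruu.
(F5): fails — R02 and R01 but not R21.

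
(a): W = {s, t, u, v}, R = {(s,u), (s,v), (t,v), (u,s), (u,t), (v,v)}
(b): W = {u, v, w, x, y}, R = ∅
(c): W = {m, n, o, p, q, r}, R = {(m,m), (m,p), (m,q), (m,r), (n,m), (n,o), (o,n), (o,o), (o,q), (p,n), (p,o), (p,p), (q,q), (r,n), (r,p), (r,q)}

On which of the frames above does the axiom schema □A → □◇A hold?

This is the axiom for a generalized confluence (Geach) condition; its first-order frame correspondent is ∀x ∀z (xRz → ∃w (xRw ∧ zRw)).
(a): fails — sRu but no w with sRw and uRw.
(b): condition met.
(c): fails — rRn but no w with rRw and nRw.

(b)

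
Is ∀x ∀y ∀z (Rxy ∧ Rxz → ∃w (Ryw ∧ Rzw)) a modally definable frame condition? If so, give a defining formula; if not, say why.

Yes: it is convergence, defined by the .2 schema ◇□p → □◇p.

Yes, by ◇□p → □◇p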